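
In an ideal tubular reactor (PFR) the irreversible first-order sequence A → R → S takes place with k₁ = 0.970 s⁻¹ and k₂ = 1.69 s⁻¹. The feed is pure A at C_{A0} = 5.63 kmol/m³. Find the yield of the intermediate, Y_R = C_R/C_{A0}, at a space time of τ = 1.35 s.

Solving the coupled first-order balances gives C_R(τ) = [k₁/(k₂−k₁)]·C_{A0}·(e^(−k₁τ) − e^(−k₂τ)).
e^(−k₁τ) = e^(−0.970×1.35) = e^(−1.310) = 0.2700; e^(−k₂τ) = e^(−2.281) = 0.1021.
C_R = 0.970×5.63/(1.69−0.970) × (0.2700−0.1021) = 7.585×0.1678 = 1.273 kmol/m³.
Y_R = C_R/C_{A0} = 1.273/5.63 = 0.226.

0.226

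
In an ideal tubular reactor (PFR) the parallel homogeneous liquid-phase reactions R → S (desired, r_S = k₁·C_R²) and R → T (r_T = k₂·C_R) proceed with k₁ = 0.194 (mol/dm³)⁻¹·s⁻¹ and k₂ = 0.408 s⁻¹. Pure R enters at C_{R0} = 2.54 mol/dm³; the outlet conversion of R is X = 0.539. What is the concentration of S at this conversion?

C_R = C_{R0}(1−X) = 1.171 mol/dm³.
Along a PFR/batch, dC_T/dC_R = −r_T/(r_S+r_T) = −k₂/(k₂+k₁·C_R).
Integrating from C_{R0} to C_R: C_T = (0.408/0.194)·ln[(0.408+0.194·2.54)/(0.408+0.194·1.17)] = 2.103·ln(0.9008/0.6352) = 0.7347 mol/dm³.
Then C_S = (C_{R0}−C_R) − C_T = 1.369 − 0.7347 = 0.6343 mol/dm³.

0.634 mol/dm³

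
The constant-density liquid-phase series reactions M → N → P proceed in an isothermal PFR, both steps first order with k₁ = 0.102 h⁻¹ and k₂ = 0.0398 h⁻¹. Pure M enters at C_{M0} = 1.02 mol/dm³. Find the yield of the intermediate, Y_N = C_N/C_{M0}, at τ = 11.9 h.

The intermediate concentration in a first-order A→B→C sequence is C_N = k₁C_{M0}(e^(−k₁τ) − e^(−k₂τ))/(k₂−k₁).
e^(−k₁τ) = e^(−0.102×11.9) = e^(−1.214) = 0.2971; e^(−k₂τ) = e^(−0.4736) = 0.6227.
C_N = 0.102×1.02/(0.0398−0.102) × (0.2971−0.6227) = (-1.673)×(-0.3257) = 0.5448 mol/dm³.
Y_N = C_N/C_{M0} = 0.5448/1.02 = 0.534.

0.534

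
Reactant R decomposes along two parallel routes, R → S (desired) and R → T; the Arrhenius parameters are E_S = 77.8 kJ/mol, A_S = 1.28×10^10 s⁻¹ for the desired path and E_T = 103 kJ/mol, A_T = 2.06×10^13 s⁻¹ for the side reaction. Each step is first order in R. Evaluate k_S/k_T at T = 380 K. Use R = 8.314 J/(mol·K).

1.81

k_S/k_T = (A_S/A_T)·exp[−(E_S−E_T)/(RT)] = (A_S/A_T)·exp[(E_T−E_S)/(RT)].
(E_T−E_S)/(RT) = (103−77.8)×10³/(8.314×380) = 25200/3159 = 7.976.
k_S/k_T = (1.28×10^10/2.06×10^13)·exp(7.976) = 6.214×10^-4 × 2911 = 1.81.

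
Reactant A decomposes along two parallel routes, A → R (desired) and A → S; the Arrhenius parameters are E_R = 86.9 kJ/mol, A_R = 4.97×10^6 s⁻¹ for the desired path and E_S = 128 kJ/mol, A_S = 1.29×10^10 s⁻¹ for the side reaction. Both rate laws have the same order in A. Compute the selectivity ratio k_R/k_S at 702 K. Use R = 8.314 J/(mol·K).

Since both paths have the same order in A, the concentration cancels and S_{R/S} = k_R/k_S = (A_R/A_S)·exp[(E_S−E_R)/(RT)].
(E_S−E_R)/(RT) = (128−86.9)×10³/(8.314×702) = 41100/5836 = 7.042.
k_R/k_S = (4.97×10^6/1.29×10^10)·exp(7.042) = 3.853×10^-4 × 1144 = 0.441.
Since E_R < E_S, lowering the temperature improves selectivity toward R.

0.441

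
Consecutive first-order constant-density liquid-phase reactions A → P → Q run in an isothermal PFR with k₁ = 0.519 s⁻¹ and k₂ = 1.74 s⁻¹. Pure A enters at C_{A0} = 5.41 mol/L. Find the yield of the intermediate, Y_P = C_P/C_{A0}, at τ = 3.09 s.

Solving the coupled first-order balances gives C_P(τ) = [k₁/(k₂−k₁)]·C_{A0}·(e^(−k₁τ) − e^(−k₂τ)).
e^(−k₁τ) = e^(−0.519×3.09) = e^(−1.604) = 0.2011; e^(−k₂τ) = e^(−5.377) = 0.004624.
C_P = 0.519×5.41/(1.74−0.519) × (0.2011−0.004624) = 2.300×0.1965 = 0.4519 mol/L.
Y_P = C_P/C_{A0} = 0.4519/5.41 = 0.0835.

0.0835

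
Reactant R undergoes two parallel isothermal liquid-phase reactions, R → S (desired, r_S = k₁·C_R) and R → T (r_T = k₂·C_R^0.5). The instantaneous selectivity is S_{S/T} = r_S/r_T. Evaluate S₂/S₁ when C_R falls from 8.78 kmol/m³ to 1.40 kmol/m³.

0.399

S_{S/T} = (k₁/k₂)·C_R^0.5, so S₂/S₁ = (C_{R,2}/C_{R,1})^0.5.
= (1.40/8.78)^0.5 = (0.1595)^0.5 = 0.399.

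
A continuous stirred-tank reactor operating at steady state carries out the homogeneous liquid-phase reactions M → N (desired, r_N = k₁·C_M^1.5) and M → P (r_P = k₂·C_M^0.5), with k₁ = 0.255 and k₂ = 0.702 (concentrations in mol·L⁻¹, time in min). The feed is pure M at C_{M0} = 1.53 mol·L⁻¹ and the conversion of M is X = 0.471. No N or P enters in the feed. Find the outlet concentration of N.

0.164 mol·L⁻¹

Exit C_M = C_{M0}(1−X) = 1.53×0.529 = 0.8094 mol·L⁻¹.
A CSTR operates uniformly at the exit composition, giving r_N = 0.1857 and r_P = 0.6316 (each k·C_M^n at C_M = 0.8094).
Fraction of consumed M going to N: r_N/(r_N+r_P) = 0.2272.
C_N = 0.2272·C_{M0}·X = 0.2272×1.53×0.471 = 0.164 mol·L⁻¹.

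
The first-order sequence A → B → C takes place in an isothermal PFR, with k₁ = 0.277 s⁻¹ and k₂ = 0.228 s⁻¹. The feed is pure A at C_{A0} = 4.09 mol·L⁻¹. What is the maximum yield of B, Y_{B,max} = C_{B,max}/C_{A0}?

At the optimum, C_{B,max}/C_{A0} = (k₁/k₂)^[k₂/(k₂−k₁)].
= (0.277/0.228)^(0.228/(0.228−0.277)) = (1.215)^(-4.653) = 0.4042.

0.404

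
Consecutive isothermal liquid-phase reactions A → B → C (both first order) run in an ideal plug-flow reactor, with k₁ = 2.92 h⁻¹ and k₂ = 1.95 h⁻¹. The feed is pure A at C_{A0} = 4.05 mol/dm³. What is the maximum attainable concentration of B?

1.80 mol/dm³

At the optimum, C_{B,max}/C_{A0} = (k₁/k₂)^[k₂/(k₂−k₁)].
= (2.92/1.95)^(1.95/(1.95−2.92)) = (1.497)^(-2.010) = 0.4441.
C_{B,max} = 0.4441×4.05 = 1.80 mol/dm³.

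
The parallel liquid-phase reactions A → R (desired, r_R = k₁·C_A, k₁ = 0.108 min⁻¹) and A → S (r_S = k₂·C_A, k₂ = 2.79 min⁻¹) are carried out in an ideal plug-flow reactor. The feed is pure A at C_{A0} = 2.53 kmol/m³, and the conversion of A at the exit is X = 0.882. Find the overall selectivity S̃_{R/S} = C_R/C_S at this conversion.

0.0387

C_A = C_{A0}(1−X) = 0.2985 kmol/m³.
Both paths are first order in A, so the instantaneous fraction to R is constant: dC_R/d(−C_A) = k₁/(k₁+k₂) = 0.03727.
C_R = 0.03727·(C_{A0}−C_A) = 0.03727×2.231 = 0.0832 kmol/m³.
C_S = (C_{A0}−C_A)−C_R = 2.148 kmol/m³; S̃_{R/S} = 0.08316/2.148 = 0.0387.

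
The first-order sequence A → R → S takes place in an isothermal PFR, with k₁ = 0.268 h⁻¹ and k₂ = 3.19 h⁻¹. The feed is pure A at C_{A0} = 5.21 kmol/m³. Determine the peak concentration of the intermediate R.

0.349 kmol/m³

Evaluating C_R at τ_opt = ln(k₂/k₁)/(k₂−k₁) gives C_{R,max}/C_{A0} = (k₁/k₂)^[k₂/(k₂−k₁)].
= (0.268/3.19)^(3.19/(3.19−0.268)) = (0.08401)^(1.092) = 0.06694.
C_{R,max} = 0.06694×5.21 = 0.349 kmol/m³.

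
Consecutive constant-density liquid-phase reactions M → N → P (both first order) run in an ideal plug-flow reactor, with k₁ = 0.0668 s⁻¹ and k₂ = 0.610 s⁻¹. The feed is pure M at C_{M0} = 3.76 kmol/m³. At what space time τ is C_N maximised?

4.07 s

For first-order series the maximum of C_N occurs at τ_opt = ln(k₂/k₁)/(k₂−k₁).
= ln(0.610/0.0668)/(0.610−0.0668) = ln(9.132)/0.5432 = 2.212/0.5432 = 4.07 s.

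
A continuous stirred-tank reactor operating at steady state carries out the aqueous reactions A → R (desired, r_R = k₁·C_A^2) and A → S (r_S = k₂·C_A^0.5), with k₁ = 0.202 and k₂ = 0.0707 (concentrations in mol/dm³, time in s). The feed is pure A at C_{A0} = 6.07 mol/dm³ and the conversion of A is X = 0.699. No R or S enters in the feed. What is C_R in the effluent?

Exit C_A = C_{A0}(1−X) = 6.07×0.301 = 1.827 mol/dm³.
A CSTR operates uniformly at the exit composition, giving r_R = 0.6743 and r_S = 0.09556 (each k·C_A^n at C_A = 1.827).
Fraction of consumed A going to R: r_R/(r_R+r_S) = 0.8759.
C_R = 0.8759·C_{A0}·X = 0.8759×6.07×0.699 = 3.72 mol/dm³.

3.72 mol/dm³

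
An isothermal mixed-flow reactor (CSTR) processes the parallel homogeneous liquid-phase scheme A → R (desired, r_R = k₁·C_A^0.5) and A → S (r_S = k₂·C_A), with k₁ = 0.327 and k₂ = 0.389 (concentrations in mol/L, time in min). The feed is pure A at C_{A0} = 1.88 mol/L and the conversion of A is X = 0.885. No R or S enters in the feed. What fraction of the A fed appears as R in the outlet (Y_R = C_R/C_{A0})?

Exit C_A = C_{A0}(1−X) = 1.88×0.115 = 0.2162 mol/L.
Rates in a CSTR are evaluated at the outlet concentration: r_R = 0.327×0.2162^0.5 = 0.1520, r_S = 0.389×0.2162 = 0.08410.
Fraction of consumed A going to R: r_R/(r_R+r_S) = 0.6439.
C_R = 0.6439·C_{A0}·X = 0.6439×1.88×0.885 = 1.07 mol/L; Y_R = C_R/C_{A0} = 0.570.

0.570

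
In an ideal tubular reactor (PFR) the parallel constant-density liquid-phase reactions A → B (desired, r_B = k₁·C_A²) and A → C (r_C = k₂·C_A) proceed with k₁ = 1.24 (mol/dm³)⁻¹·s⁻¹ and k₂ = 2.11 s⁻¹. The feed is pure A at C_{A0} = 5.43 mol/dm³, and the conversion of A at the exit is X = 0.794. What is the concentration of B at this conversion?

C_A = C_{A0}(1−X) = 1.119 mol/dm³.
Along a PFR/batch, dC_C/dC_A = −r_C/(r_B+r_C) = −k₂/(k₂+k₁·C_A).
Integrating from C_{A0} to C_A: C_C = (2.11/1.24)·ln[(2.11+1.24·5.43)/(2.11+1.24·1.12)] = 1.702·ln(8.843/3.497) = 1.579 mol/dm³.
Then C_B = (C_{A0}−C_A) − C_C = 4.311 − 1.579 = 2.733 mol/dm³.

2.73 mol/dm³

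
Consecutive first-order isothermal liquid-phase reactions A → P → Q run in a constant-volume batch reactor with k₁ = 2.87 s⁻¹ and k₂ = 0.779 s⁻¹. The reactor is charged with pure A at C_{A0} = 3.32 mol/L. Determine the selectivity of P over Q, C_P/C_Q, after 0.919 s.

For first-order series with pure A initially, C_P(t) = k₁C_{A0}/(k₂−k₁)·(e^(−k₁t) − e^(−k₂t)).
e^(−k₁t) = e^(−2.87×0.919) = e^(−2.638) = 0.07154; e^(−k₂t) = e^(−0.7159) = 0.4888.
C_P = 2.87×3.32/(0.779−2.87) × (0.07154−0.4888) = (-4.557)×(-0.4172) = 1.901 mol/L.
C_A = C_{A0}e^(−k₁t) = 0.2375 mol/L, so C_Q = C_{A0}−C_A−C_P = 1.181 mol/L; C_P/C_Q = 1.61.

1.61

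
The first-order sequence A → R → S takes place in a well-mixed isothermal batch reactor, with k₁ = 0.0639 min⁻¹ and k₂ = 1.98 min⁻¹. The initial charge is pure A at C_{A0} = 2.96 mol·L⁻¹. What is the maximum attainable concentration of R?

For a first-order series the maximum intermediate yield is C_{R,max}/C_{A0} = (k₁/k₂)^[k₂/(k₂−k₁)].
= (0.0639/1.98)^(1.98/(1.98−0.0639)) = (0.03227)^(1.033) = 0.02878.
C_{R,max} = 0.02878×2.96 = 0.0852 mol·L⁻¹.

0.0852 mol·L⁻¹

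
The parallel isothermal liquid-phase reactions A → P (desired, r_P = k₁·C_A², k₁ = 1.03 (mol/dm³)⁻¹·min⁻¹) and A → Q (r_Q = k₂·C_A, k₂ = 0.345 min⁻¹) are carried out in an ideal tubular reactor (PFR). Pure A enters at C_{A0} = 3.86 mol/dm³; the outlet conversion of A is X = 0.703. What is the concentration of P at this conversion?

C_A = C_{A0}(1−X) = 1.146 mol/dm³.
Along a PFR/batch, dC_Q/dC_A = −r_Q/(r_P+r_Q) = −k₂/(k₂+k₁·C_A).
Integrating from C_{A0} to C_A: C_Q = (0.345/1.03)·ln[(0.345+1.03·3.86)/(0.345+1.03·1.15)] = 0.3350·ln(4.321/1.526) = 0.3487 mol/dm³.
Then C_P = (C_{A0}−C_A) − C_Q = 2.714 − 0.3487 = 2.365 mol/dm³.

2.36 mol/dm³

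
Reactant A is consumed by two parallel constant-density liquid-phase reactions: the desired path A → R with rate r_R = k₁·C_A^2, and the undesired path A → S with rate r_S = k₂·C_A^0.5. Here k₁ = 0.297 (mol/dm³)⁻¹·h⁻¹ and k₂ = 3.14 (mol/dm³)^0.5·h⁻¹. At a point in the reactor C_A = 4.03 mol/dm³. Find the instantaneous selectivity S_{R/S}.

0.765

S_{R/S} = r_R/r_S = (k₁·C_A^2)/(k₂·C_A^0.5) = (k₁/k₂)·C_A^1.5.
= (0.297×4.030^2) / (3.14×4.030^0.5) = 4.824/6.304 = 0.765.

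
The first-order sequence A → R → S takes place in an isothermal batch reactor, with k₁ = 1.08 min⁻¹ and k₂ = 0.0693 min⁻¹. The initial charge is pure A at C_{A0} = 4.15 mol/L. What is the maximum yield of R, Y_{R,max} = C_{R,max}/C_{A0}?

Evaluating C_R at t_opt = ln(k₂/k₁)/(k₂−k₁) gives C_{R,max}/C_{A0} = (k₁/k₂)^[k₂/(k₂−k₁)].
= (1.08/0.0693)^(0.0693/(0.0693−1.08)) = (15.58)^(-0.06857) = 0.8284.

0.828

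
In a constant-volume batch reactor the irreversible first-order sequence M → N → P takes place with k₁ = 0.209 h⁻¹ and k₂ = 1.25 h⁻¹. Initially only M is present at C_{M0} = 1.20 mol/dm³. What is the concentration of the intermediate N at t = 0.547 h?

For first-order series with pure M initially, C_N(t) = k₁C_{M0}/(k₂−k₁)·(e^(−k₁t) − e^(−k₂t)).
e^(−k₁t) = e^(−0.209×0.547) = e^(−0.1143) = 0.8920; e^(−k₂t) = e^(−0.6838) = 0.5047.
C_N = 0.209×1.20/(1.25−0.209) × (0.8920−0.5047) = 0.2409×0.3872 = 0.09330 mol/dm³.

0.0933 mol/dm³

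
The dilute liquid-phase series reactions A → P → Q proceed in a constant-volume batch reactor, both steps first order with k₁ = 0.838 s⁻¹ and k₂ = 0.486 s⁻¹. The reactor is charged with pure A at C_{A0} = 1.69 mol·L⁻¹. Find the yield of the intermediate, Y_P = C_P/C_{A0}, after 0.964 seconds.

0.429

The intermediate concentration in a first-order A→B→C sequence is C_P = k₁C_{A0}(e^(−k₁t) − e^(−k₂t))/(k₂−k₁).
e^(−k₁t) = e^(−0.838×0.964) = e^(−0.8078) = 0.4458; e^(−k₂t) = e^(−0.4685) = 0.6259.
C_P = 0.838×1.69/(0.486−0.838) × (0.4458−0.6259) = (-4.023)×(-0.1801) = 0.7247 mol·L⁻¹.
Y_P = C_P/C_{A0} = 0.7247/1.69 = 0.429.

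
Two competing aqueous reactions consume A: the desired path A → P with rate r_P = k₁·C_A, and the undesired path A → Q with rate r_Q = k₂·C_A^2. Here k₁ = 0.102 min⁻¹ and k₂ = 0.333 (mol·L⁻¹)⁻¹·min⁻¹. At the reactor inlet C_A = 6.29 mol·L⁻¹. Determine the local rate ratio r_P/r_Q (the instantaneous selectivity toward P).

S_{P/Q} = r_P/r_Q = (k₁·C_A)/(k₂·C_A^2) = (k₁/k₂)·C_A⁻¹.
= (0.102×6.290) / (0.333×6.290^2) = 0.6416/13.17 = 0.0487.

0.0487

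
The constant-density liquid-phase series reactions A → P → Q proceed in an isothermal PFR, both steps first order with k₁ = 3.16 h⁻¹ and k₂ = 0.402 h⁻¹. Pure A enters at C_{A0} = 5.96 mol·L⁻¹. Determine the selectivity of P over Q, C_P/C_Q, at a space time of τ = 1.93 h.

For first-order series with pure A initially, C_P(τ) = k₁C_{A0}/(k₂−k₁)·(e^(−k₁τ) − e^(−k₂τ)).
e^(−k₁τ) = e^(−3.16×1.93) = e^(−6.099) = 0.002246; e^(−k₂τ) = e^(−0.7759) = 0.4603.
C_P = 3.16×5.96/(0.402−3.16) × (0.002246−0.4603) = (-6.829)×(-0.4581) = 3.128 mol·L⁻¹.
C_A = C_{A0}e^(−k₁τ) = 0.01338 mol·L⁻¹, so C_Q = C_{A0}−C_A−C_P = 2.819 mol·L⁻¹; C_P/C_Q = 1.11.

1.11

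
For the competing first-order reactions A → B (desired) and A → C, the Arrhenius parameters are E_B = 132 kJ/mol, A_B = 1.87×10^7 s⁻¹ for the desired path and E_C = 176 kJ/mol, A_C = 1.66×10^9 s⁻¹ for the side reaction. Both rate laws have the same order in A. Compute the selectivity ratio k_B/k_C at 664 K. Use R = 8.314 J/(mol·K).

32.6

Since both paths have the same order in A, the concentration cancels and S_{B/C} = k_B/k_C = (A_B/A_C)·exp[(E_C−E_B)/(RT)].
(E_C−E_B)/(RT) = (176−132)×10³/(8.314×664) = 44000/5520 = 7.970.
k_B/k_C = (1.87×10^7/1.66×10^9)·exp(7.970) = 0.01127 × 2894 = 32.6.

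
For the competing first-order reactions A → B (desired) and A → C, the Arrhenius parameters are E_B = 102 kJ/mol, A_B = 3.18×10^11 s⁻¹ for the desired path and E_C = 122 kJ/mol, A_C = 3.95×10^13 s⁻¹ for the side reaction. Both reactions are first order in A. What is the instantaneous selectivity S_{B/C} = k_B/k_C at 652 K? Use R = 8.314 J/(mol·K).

k_B/k_C = (A_B/A_C)·exp[−(E_B−E_C)/(RT)] = (A_B/A_C)·exp[(E_C−E_B)/(RT)].
(E_C−E_B)/(RT) = (122−102)×10³/(8.314×652) = 20000/5421 = 3.690.
k_B/k_C = (3.18×10^11/3.95×10^13)·exp(3.690) = 0.008051 × 40.03 = 0.322.
Since E_B < E_C, lowering the temperature improves selectivity toward B.

0.322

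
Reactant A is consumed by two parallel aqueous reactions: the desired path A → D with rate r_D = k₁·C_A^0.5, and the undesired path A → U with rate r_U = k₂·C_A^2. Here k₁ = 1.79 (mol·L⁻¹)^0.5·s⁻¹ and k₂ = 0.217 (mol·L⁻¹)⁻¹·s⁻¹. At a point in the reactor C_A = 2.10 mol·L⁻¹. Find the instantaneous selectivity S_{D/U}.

S_{D/U} = r_D/r_U = (k₁·C_A^0.5)/(k₂·C_A^2) = (k₁/k₂)·C_A^-1.5.
= (1.79×2.100^0.5) / (0.217×2.100^2) = 2.594/0.9570 = 2.71.
The undesired path is higher order in A, so low C_A (CSTR or dilute feed) favours D.

2.71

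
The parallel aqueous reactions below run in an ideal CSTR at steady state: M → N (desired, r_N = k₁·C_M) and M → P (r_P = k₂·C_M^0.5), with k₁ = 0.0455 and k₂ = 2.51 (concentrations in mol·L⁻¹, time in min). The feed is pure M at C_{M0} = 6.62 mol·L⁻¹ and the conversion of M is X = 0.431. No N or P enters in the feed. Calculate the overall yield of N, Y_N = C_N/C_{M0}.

0.0146

Exit C_M = C_{M0}(1−X) = 6.62×0.569 = 3.767 mol·L⁻¹.
Rates in a CSTR are evaluated at the outlet concentration: r_N = 0.0455×3.767 = 0.1714, r_P = 2.51×3.767^0.5 = 4.871.
Fraction of consumed M going to N: r_N/(r_N+r_P) = 0.03399.
C_N = 0.03399·C_{M0}·X = 0.03399×6.62×0.431 = 0.0970 mol·L⁻¹; Y_N = C_N/C_{M0} = 0.0146.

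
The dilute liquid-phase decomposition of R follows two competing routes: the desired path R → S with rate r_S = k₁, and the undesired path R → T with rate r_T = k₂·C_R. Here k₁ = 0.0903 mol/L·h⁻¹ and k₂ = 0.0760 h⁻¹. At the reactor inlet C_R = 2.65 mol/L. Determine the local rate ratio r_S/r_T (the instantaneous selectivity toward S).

S_{S/T} = r_S/r_T = (k₁)/(k₂·C_R) = (k₁/k₂)·C_R⁻¹.
= (0.0903) / (0.0760×2.650) = 0.09030/0.2014 = 0.448.
The undesired path is higher order in R, so low C_R (CSTR or dilute feed) favours S.

0.448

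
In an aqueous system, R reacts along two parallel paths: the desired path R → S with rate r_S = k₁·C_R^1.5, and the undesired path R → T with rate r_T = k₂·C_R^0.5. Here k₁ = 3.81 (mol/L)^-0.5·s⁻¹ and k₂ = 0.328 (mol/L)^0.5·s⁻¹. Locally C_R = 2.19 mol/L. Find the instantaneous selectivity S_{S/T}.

S_{S/T} = r_S/r_T = (k₁·C_R^1.5)/(k₂·C_R^0.5) = (k₁/k₂)·C_R.
= (3.81×2.190^1.5) / (0.328×2.190^0.5) = 12.35/0.4854 = 25.4.
Since the desired path is higher order in R, keeping C_R high (PFR or concentrated feed) favours S.

25.4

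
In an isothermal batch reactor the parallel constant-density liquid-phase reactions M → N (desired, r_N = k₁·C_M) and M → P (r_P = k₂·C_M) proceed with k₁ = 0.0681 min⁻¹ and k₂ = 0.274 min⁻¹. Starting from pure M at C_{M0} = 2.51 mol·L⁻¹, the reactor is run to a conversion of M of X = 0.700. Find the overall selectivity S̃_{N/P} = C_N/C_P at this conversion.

C_M = C_{M0}(1−X) = 0.7530 mol·L⁻¹.
Both paths are first order in M, so the instantaneous fraction to N is constant: dC_N/d(−C_M) = k₁/(k₁+k₂) = 0.1991.
C_N = 0.1991·(C_{M0}−C_M) = 0.1991×1.757 = 0.350 mol·L⁻¹.
C_P = (C_{M0}−C_M)−C_N = 1.407 mol·L⁻¹; S̃_{N/P} = 0.3498/1.407 = 0.249.

0.249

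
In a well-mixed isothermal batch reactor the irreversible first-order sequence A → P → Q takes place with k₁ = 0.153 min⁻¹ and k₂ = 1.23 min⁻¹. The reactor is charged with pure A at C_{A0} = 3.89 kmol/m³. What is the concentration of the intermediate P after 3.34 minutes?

0.322 kmol/m³

The intermediate concentration in a first-order A→B→C sequence is C_P = k₁C_{A0}(e^(−k₁t) − e^(−k₂t))/(k₂−k₁).
e^(−k₁t) = e^(−0.153×3.34) = e^(−0.5110) = 0.5999; e^(−k₂t) = e^(−4.108) = 0.01644.
C_P = 0.153×3.89/(1.23−0.153) × (0.5999−0.01644) = 0.5526×0.5834 = 0.3224 kmol/m³.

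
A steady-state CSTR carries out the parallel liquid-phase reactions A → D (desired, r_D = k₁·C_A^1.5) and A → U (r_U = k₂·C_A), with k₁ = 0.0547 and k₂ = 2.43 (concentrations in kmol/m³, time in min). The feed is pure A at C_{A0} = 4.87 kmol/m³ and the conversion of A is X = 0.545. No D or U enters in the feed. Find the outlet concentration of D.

0.0861 kmol/m³

Exit C_A = C_{A0}(1−X) = 4.87×0.455 = 2.216 kmol/m³.
A CSTR operates uniformly at the exit composition, giving r_D = 0.1804 and r_U = 5.385 (each k·C_A^n at C_A = 2.216).
Fraction of consumed A going to D: r_D/(r_D+r_U) = 0.03242.
C_D = 0.03242·C_{A0}·X = 0.03242×4.87×0.545 = 0.0861 kmol/m³.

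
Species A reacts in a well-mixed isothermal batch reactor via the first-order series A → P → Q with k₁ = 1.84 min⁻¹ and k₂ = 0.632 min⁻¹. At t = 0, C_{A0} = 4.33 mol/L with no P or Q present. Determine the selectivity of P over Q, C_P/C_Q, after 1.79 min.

0.824

For first-order series with pure A initially, C_P(t) = k₁C_{A0}/(k₂−k₁)·(e^(−k₁t) − e^(−k₂t)).
e^(−k₁t) = e^(−1.84×1.79) = e^(−3.294) = 0.03712; e^(−k₂t) = e^(−1.131) = 0.3226.
C_P = 1.84×4.33/(0.632−1.84) × (0.03712−0.3226) = (-6.595)×(-0.2855) = 1.883 mol/L.
C_A = C_{A0}e^(−k₁t) = 0.1607 mol/L, so C_Q = C_{A0}−C_A−C_P = 2.286 mol/L; C_P/C_Q = 0.824.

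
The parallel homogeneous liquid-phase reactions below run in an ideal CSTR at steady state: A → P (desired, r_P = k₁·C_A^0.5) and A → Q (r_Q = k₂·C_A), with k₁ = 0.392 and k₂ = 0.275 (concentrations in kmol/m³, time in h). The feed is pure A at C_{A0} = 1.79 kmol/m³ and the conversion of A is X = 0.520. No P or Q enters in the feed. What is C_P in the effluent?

0.564 kmol/m³

Exit C_A = C_{A0}(1−X) = 1.79×0.480 = 0.8592 kmol/m³.
A CSTR operates uniformly at the exit composition, giving r_P = 0.3634 and r_Q = 0.2363 (each k·C_A^n at C_A = 0.8592).
Fraction of consumed A going to P: r_P/(r_P+r_Q) = 0.6060.
C_P = 0.6060·C_{A0}·X = 0.6060×1.79×0.520 = 0.564 kmol/m³.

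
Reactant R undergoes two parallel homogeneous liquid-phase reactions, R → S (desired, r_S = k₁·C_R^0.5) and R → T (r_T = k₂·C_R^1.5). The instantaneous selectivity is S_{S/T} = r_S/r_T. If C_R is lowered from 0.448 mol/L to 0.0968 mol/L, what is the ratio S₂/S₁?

S_{S/T} = (k₁/k₂)·C_R⁻¹, so S₂/S₁ = (C_{R,2}/C_{R,1})⁻¹.
= 0.448/0.0968 = 4.63.
Selectivity toward S rises as C_R falls — low-concentration operation is favoured.

4.63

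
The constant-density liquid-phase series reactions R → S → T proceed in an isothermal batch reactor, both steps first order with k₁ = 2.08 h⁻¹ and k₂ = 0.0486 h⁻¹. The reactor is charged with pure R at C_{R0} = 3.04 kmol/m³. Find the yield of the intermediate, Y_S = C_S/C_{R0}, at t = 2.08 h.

0.912

The intermediate concentration in a first-order A→B→C sequence is C_S = k₁C_{R0}(e^(−k₁t) − e^(−k₂t))/(k₂−k₁).
e^(−k₁t) = e^(−2.08×2.08) = e^(−4.326) = 0.01322; e^(−k₂t) = e^(−0.1011) = 0.9039.
C_S = 2.08×3.04/(0.0486−2.08) × (0.01322−0.9039) = (-3.113)×(-0.8906) = 2.772 kmol/m³.
Y_S = C_S/C_{R0} = 2.772/3.04 = 0.912.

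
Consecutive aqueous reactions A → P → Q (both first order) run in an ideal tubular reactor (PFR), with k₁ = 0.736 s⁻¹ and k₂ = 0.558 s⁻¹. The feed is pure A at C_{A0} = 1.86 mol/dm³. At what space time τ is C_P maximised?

The intermediate peaks when r₁ = r₂, i.e. k₁e^(−k₁τ) = k₂e^(−k₂τ), giving τ_opt = ln(k₂/k₁)/(k₂−k₁).
= ln(0.558/0.736)/(0.558−0.736) = ln(0.7582)/-0.1780 = -0.2769/-0.1780 = 1.56 s.

1.56 s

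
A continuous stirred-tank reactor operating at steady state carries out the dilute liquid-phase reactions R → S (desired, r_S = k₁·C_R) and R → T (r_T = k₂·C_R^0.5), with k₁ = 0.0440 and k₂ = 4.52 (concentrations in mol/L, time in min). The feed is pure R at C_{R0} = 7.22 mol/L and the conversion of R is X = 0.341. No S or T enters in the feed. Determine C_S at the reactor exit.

0.0512 mol/L

Exit C_R = C_{R0}(1−X) = 7.22×0.659 = 4.758 mol/L.
A CSTR operates uniformly at the exit composition, giving r_S = 0.2094 and r_T = 9.859 (each k·C_R^n at C_R = 4.758).
Fraction of consumed R going to S: r_S/(r_S+r_T) = 0.02079.
C_S = 0.02079·C_{R0}·X = 0.02079×7.22×0.341 = 0.0512 mol/L.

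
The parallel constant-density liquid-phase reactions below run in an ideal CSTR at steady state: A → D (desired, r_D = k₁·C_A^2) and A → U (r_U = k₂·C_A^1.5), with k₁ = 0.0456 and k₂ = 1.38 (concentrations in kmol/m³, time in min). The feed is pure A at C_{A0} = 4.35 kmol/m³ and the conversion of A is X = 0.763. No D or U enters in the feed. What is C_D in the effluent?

Exit C_A = C_{A0}(1−X) = 4.35×0.237 = 1.031 kmol/m³.
A CSTR operates uniformly at the exit composition, giving r_D = 0.04847 and r_U = 1.445 (each k·C_A^n at C_A = 1.031).
Fraction of consumed A going to D: r_D/(r_D+r_U) = 0.03246.
C_D = 0.03246·C_{A0}·X = 0.03246×4.35×0.763 = 0.108 kmol/m³.

0.108 kmol/m³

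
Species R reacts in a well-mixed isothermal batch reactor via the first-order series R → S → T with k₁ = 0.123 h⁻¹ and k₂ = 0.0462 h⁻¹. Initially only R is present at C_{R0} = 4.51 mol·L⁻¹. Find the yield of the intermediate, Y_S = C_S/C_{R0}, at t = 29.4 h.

For first-order series with pure R initially, C_S(t) = k₁C_{R0}/(k₂−k₁)·(e^(−k₁t) − e^(−k₂t)).
e^(−k₁t) = e^(−0.123×29.4) = e^(−3.616) = 0.02688; e^(−k₂t) = e^(−1.358) = 0.2571.
C_S = 0.123×4.51/(0.0462−0.123) × (0.02688−0.2571) = (-7.223)×(-0.2302) = 1.663 mol·L⁻¹.
Y_S = C_S/C_{R0} = 1.663/4.51 = 0.369.

0.369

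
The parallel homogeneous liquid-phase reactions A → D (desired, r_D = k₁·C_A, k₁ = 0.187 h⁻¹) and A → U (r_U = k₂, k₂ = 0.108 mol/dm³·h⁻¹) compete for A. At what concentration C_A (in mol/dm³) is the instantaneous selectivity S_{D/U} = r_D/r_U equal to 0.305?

S_{D/U} = (k₁/k₂)·C_A ⇒ C_A = S·k₂/k₁.
= 0.305×0.108/0.187 = 0.176 mol/dm³.

0.176 mol/dm³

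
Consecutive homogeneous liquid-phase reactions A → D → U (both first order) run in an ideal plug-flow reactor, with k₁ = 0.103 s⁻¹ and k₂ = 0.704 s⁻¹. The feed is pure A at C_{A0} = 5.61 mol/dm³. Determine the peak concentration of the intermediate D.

0.590 mol/dm³

For a first-order series the maximum intermediate yield is C_{D,max}/C_{A0} = (k₁/k₂)^[k₂/(k₂−k₁)].
= (0.103/0.704)^(0.704/(0.704−0.103)) = (0.1463)^(1.171) = 0.1052.
C_{D,max} = 0.1052×5.61 = 0.590 mol/dm³.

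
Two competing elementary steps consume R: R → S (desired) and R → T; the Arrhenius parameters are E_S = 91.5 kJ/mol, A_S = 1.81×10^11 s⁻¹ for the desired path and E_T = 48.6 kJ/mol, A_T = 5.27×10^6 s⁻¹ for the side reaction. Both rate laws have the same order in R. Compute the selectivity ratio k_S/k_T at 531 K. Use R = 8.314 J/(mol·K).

With equal orders, S_{S/T} = k_S/k_T = (A_S/A_T)·exp[(E_T−E_S)/(RT)].
(E_T−E_S)/(RT) = (48.6−91.5)×10³/(8.314×531) = -42900/4415 = -9.717.
k_S/k_T = (1.81×10^11/5.27×10^6)·exp(-9.717) = 34345 × 6.022×10^-5 = 2.07.

2.07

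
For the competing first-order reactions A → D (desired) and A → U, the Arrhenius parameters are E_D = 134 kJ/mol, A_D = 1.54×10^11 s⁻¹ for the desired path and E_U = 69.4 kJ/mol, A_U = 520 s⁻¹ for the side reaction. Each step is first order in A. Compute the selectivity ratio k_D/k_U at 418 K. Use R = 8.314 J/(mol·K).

k_D/k_U = (A_D/A_U)·exp[−(E_D−E_U)/(RT)] = (A_D/A_U)·exp[(E_U−E_D)/(RT)].
(E_U−E_D)/(RT) = (69.4−134)×10³/(8.314×418) = -64600/3475 = -18.59.
k_D/k_U = (1.54×10^11/520)·exp(-18.59) = 2.962×10^8 × 8.454×10^-9 = 2.50.
Since E_D > E_U, raising the temperature improves selectivity toward D.

2.50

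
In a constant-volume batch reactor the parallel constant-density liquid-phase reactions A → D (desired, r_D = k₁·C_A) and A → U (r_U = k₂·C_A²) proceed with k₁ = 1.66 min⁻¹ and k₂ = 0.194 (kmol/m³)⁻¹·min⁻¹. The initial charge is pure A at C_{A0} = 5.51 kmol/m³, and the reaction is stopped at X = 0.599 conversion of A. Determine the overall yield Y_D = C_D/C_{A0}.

0.415

C_A = C_{A0}(1−X) = 2.210 kmol/m³.
Along a PFR/batch, dC_D/dC_A = −r_D/(r_D+r_U) = −k₁/(k₁+k₂·C_A).
Integrating from C_{A0} to C_A: C_D = (1.66/0.194)·ln[(1.66+0.194·5.51)/(1.66+0.194·2.21)] = 8.557·ln(2.729/2.089) = 2.288 kmol/m³.
Y_D = C_D/C_{A0} = 2.288/5.51 = 0.415.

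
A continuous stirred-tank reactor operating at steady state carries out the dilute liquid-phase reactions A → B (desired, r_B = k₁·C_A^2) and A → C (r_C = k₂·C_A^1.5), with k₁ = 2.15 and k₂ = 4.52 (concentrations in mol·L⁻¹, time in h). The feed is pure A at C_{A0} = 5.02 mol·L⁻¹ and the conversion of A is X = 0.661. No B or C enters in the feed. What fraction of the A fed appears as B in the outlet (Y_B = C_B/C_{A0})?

Exit C_A = C_{A0}(1−X) = 5.02×0.339 = 1.702 mol·L⁻¹.
Rates in a CSTR are evaluated at the outlet concentration: r_B = 2.15×1.702^2 = 6.227, r_C = 4.52×1.702^1.5 = 10.03.
Fraction of consumed A going to B: r_B/(r_B+r_C) = 0.3829.
C_B = 0.3829·C_{A0}·X = 0.3829×5.02×0.661 = 1.27 mol·L⁻¹; Y_B = C_B/C_{A0} = 0.253.

0.253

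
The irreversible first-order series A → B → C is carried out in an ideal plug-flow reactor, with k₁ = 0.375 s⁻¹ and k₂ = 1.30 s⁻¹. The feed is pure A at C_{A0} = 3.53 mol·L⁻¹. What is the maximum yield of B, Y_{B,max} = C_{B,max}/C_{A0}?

0.174

For a first-order series the maximum intermediate yield is C_{B,max}/C_{A0} = (k₁/k₂)^[k₂/(k₂−k₁)].
= (0.375/1.30)^(1.30/(1.30−0.375)) = (0.2885)^(1.405) = 0.1743.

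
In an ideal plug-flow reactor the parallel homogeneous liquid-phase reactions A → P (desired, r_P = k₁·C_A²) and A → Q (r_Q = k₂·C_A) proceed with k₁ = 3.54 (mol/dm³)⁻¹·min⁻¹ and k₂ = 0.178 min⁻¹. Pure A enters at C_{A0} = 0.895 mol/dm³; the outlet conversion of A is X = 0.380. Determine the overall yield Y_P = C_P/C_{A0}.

0.355

C_A = C_{A0}(1−X) = 0.5549 mol/dm³.
Along a PFR/batch, dC_Q/dC_A = −r_Q/(r_P+r_Q) = −k₂/(k₂+k₁·C_A).
Integrating from C_{A0} to C_A: C_Q = (0.178/3.54)·ln[(0.178+3.54·0.895)/(0.178+3.54·0.555)] = 0.05028·ln(3.346/2.142) = 0.02242 mol/dm³.
Then C_P = (C_{A0}−C_A) − C_Q = 0.3401 − 0.02242 = 0.3177 mol/dm³.
Y_P = C_P/C_{A0} = 0.3177/0.895 = 0.355.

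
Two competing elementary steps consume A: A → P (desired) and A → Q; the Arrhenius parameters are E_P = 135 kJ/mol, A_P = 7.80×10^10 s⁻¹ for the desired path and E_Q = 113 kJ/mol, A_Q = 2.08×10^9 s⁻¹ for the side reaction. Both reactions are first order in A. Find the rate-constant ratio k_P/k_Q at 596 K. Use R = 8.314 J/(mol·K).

With equal orders, S_{P/Q} = k_P/k_Q = (A_P/A_Q)·exp[(E_Q−E_P)/(RT)].
(E_Q−E_P)/(RT) = (113−135)×10³/(8.314×596) = -22000/4955 = -4.440.
k_P/k_Q = (7.80×10^10/2.08×10^9)·exp(-4.440) = 37.50 × 0.01180 = 0.442.
Since E_P > E_Q, raising the temperature improves selectivity toward P.

0.442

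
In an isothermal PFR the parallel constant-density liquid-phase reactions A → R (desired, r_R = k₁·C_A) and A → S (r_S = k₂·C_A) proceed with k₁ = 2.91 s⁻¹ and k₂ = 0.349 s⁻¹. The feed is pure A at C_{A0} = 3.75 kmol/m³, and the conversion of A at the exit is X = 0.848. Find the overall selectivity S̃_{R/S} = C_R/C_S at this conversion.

8.34

C_A = C_{A0}(1−X) = 0.5700 kmol/m³.
Both paths are first order in A, so the instantaneous fraction to R is constant: dC_R/d(−C_A) = k₁/(k₁+k₂) = 0.8929.
C_R = 0.8929·(C_{A0}−C_A) = 0.8929×3.180 = 2.84 kmol/m³.
C_S = (C_{A0}−C_A)−C_R = 0.3405 kmol/m³; S̃_{R/S} = 2.839/0.3405 = 8.34.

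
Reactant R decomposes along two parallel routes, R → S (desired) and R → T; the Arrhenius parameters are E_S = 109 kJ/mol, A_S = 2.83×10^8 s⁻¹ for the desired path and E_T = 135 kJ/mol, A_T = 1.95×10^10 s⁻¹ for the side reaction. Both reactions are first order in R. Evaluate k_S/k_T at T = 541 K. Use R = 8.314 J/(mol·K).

4.70

With equal orders, S_{S/T} = k_S/k_T = (A_S/A_T)·exp[(E_T−E_S)/(RT)].
(E_T−E_S)/(RT) = (135−109)×10³/(8.314×541) = 26000/4498 = 5.781.
k_S/k_T = (2.83×10^8/1.95×10^10)·exp(5.781) = 0.01451 × 323.9 = 4.70.
Since E_S < E_T, lowering the temperature improves selectivity toward S.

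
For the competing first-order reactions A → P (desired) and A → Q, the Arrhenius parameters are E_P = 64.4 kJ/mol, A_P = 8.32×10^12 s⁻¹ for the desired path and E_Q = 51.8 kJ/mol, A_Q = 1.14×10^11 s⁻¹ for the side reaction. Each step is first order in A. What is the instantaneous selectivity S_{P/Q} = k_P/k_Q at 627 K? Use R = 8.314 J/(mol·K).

k_P/k_Q = (A_P/A_Q)·exp[−(E_P−E_Q)/(RT)] = (A_P/A_Q)·exp[(E_Q−E_P)/(RT)].
(E_Q−E_P)/(RT) = (51.8−64.4)×10³/(8.314×627) = -12600/5213 = -2.417.
k_P/k_Q = (8.32×10^12/1.14×10^11)·exp(-2.417) = 72.98 × 0.08918 = 6.51.

6.51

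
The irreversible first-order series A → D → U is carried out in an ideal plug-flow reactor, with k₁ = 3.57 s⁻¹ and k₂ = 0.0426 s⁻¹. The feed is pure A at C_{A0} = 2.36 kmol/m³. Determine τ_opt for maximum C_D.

1.26 s

The intermediate peaks when r₁ = r₂, i.e. k₁e^(−k₁τ) = k₂e^(−k₂τ), giving τ_opt = ln(k₂/k₁)/(k₂−k₁).
= ln(0.0426/3.57)/(0.0426−3.57) = ln(0.01193)/-3.527 = -4.428/-3.527 = 1.26 s.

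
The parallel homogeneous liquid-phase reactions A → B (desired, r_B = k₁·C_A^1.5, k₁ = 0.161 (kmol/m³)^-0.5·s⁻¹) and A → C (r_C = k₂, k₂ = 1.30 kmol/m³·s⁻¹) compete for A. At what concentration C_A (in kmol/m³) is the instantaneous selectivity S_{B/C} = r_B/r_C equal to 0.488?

2.49 kmol/m³

S_{B/C} = (k₁/k₂)·C_A^1.5 ⇒ C_A = (S·k₂/k₁)^(1/1.5).
= (0.488×1.30/0.161)^(0.6667) = (3.940)^(0.6667) = 2.49 kmol/m³.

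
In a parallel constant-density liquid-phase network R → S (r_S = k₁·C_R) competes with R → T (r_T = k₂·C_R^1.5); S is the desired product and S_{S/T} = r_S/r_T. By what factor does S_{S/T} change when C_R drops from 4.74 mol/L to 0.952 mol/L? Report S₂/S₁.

S_{S/T} = (k₁/k₂)·C_R^-0.5, so S₂/S₁ = (C_{R,2}/C_{R,1})^-0.5.
= (0.952/4.74)^(-0.5) = (0.2008)^(-0.5) = 2.23.
Selectivity toward S rises as C_R falls — low-concentration operation is favoured.

2.23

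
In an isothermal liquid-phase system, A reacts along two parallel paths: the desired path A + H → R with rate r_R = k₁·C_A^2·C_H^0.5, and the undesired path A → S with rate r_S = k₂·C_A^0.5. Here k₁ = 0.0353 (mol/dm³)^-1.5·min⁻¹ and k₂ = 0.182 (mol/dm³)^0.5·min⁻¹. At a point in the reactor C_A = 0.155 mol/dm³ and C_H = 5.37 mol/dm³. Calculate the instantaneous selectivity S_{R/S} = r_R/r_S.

0.0274

S_{R/S} = r_R/r_S = (k₁·C_A^2·C_H^0.5)/(k₂·C_A^0.5) = (k₁/k₂)·C_A^1.5·C_H^0.5.
= (0.0353×0.1550^2×5.370^0.5) / (0.182×0.1550^0.5) = 0.001965/0.07165 = 0.0274.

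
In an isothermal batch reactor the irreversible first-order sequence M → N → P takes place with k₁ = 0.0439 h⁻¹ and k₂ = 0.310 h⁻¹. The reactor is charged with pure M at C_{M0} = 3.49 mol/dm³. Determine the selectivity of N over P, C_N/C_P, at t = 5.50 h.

Solving the coupled first-order balances gives C_N(t) = [k₁/(k₂−k₁)]·C_{M0}·(e^(−k₁t) − e^(−k₂t)).
e^(−k₁t) = e^(−0.0439×5.50) = e^(−0.2414) = 0.7855; e^(−k₂t) = e^(−1.705) = 0.1818.
C_N = 0.0439×3.49/(0.310−0.0439) × (0.7855−0.1818) = 0.5758×0.6037 = 0.3476 mol/dm³.
C_M = C_{M0}e^(−k₁t) = 2.741 mol/dm³, so C_P = C_{M0}−C_M−C_N = 0.4010 mol/dm³; C_N/C_P = 0.867.

0.867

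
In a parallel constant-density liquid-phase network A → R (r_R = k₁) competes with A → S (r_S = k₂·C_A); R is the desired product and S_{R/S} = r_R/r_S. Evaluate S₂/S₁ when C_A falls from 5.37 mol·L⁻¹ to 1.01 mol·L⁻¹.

S_{R/S} = (k₁/k₂)·C_A⁻¹, so S₂/S₁ = (C_{A,2}/C_{A,1})⁻¹.
= 5.37/1.01 = 5.32.

5.32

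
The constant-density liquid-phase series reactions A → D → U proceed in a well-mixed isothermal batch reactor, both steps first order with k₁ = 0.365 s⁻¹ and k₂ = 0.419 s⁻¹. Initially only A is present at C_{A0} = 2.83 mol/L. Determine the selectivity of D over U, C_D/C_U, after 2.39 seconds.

The intermediate concentration in a first-order A→B→C sequence is C_D = k₁C_{A0}(e^(−k₁t) − e^(−k₂t))/(k₂−k₁).
e^(−k₁t) = e^(−0.365×2.39) = e^(−0.8724) = 0.4180; e^(−k₂t) = e^(−1.001) = 0.3674.
C_D = 0.365×2.83/(0.419−0.365) × (0.4180−0.3674) = 19.13×0.05061 = 0.9680 mol/L.
C_A = C_{A0}e^(−k₁t) = 1.183 mol/L, so C_U = C_{A0}−C_A−C_D = 0.6791 mol/L; C_D/C_U = 1.43.

1.43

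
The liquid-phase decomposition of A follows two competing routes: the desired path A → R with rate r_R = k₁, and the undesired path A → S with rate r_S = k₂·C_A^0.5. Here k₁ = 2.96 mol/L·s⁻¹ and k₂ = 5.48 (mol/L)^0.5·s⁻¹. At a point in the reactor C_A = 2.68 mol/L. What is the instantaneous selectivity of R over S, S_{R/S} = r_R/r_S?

S_{R/S} = r_R/r_S = (k₁)/(k₂·C_A^0.5) = (k₁/k₂)·C_A^-0.5.
= (2.96) / (5.48×2.680^0.5) = 2.960/8.971 = 0.330.

0.330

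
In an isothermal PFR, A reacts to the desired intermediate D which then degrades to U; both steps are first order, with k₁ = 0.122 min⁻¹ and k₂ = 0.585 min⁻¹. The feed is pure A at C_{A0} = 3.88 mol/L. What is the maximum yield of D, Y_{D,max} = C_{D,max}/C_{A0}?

0.138

At the optimum, C_{D,max}/C_{A0} = (k₁/k₂)^[k₂/(k₂−k₁)].
= (0.122/0.585)^(0.585/(0.585−0.122)) = (0.2085)^(1.263) = 0.1380.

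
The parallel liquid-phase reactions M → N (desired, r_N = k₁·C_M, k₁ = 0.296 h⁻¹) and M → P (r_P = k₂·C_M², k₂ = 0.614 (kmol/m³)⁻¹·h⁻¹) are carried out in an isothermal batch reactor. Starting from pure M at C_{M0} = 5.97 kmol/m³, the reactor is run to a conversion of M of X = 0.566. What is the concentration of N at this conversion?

C_M = C_{M0}(1−X) = 2.591 kmol/m³.
Along a PFR/batch, dC_N/dC_M = −r_N/(r_N+r_P) = −k₁/(k₁+k₂·C_M).
Integrating from C_{M0} to C_M: C_N = (0.296/0.614)·ln[(0.296+0.614·5.97)/(0.296+0.614·2.59)] = 0.4821·ln(3.962/1.887) = 0.3576 kmol/m³.

0.358 kmol/m³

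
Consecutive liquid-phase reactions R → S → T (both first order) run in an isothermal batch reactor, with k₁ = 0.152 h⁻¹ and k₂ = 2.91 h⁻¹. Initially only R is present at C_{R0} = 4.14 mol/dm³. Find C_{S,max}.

0.184 mol/dm³

At the optimum, C_{S,max}/C_{R0} = (k₁/k₂)^[k₂/(k₂−k₁)].
= (0.152/2.91)^(2.91/(2.91−0.152)) = (0.05223)^(1.055) = 0.04439.
C_{S,max} = 0.04439×4.14 = 0.184 mol/dm³.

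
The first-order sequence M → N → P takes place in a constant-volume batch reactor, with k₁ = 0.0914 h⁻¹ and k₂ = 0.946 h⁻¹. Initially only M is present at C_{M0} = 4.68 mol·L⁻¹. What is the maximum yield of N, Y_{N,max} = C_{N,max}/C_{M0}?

At the optimum, C_{N,max}/C_{M0} = (k₁/k₂)^[k₂/(k₂−k₁)].
= (0.0914/0.946)^(0.946/(0.946−0.0914)) = (0.09662)^(1.107) = 0.07525.

0.0752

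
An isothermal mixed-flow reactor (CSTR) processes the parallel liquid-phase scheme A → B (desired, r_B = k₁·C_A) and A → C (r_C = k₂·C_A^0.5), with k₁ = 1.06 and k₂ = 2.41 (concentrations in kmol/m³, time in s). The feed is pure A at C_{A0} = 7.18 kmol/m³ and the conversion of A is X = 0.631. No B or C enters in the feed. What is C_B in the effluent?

Exit C_A = C_{A0}(1−X) = 7.18×0.369 = 2.649 kmol/m³.
A CSTR operates uniformly at the exit composition, giving r_B = 2.808 and r_C = 3.923 (each k·C_A^n at C_A = 2.649).
Fraction of consumed A going to B: r_B/(r_B+r_C) = 0.4172.
C_B = 0.4172·C_{A0}·X = 0.4172×7.18×0.631 = 1.89 kmol/m³.

1.89 kmol/m³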